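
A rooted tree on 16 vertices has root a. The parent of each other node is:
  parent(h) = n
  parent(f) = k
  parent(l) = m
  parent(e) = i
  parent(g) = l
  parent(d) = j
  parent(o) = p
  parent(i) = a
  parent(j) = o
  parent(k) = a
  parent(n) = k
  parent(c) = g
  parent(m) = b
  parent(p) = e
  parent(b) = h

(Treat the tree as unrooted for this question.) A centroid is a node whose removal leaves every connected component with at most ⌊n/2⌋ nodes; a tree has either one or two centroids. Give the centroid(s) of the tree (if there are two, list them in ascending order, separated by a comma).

Delete k: the remaining components have sizes 7, 7, 1. Max 7 ≤ 8, so k is a centroid.
No neighbour of k does as well, so k is the unique centroid.

k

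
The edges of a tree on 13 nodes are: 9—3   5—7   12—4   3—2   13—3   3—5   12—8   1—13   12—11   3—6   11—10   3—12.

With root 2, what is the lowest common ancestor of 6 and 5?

Path 6→root: 6 3 2; path 5→root: 5 3 2.
First common node: 3.

3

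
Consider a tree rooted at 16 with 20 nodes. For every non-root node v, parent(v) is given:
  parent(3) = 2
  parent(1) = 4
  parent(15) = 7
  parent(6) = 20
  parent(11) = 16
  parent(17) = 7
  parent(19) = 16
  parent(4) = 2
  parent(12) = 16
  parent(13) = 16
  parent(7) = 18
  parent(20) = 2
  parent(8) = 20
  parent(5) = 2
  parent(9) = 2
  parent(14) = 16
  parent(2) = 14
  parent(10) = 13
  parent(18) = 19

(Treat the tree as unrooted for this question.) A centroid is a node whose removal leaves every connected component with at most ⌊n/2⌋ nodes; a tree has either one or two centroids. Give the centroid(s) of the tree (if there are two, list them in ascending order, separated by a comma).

Removing 14 splits the tree into components of sizes 10, 9; the largest is 10 ≤ ⌊20/2⌋ = 10.
Its neighbour 16 also leaves a largest component of size 10, so both are centroids.

14, 16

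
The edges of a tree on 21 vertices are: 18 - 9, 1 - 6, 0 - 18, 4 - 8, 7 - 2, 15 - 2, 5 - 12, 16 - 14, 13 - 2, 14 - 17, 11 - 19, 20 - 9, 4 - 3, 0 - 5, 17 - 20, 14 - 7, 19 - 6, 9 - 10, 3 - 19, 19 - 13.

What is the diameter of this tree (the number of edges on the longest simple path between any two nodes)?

14

Starting from 12, a farthest node is 8 at distance 14.
One longest path: 12 - 5 - 0 - 18 - 9 - 20 - 17 - 14 - 7 - 2 - 13 - 19 - 3 - 4 - 8.
So the diameter is 14.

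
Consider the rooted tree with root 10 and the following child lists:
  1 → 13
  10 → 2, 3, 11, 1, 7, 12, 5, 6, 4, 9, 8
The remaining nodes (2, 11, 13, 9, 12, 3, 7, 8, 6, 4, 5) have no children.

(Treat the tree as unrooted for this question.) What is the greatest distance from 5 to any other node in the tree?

3

The node farthest from 5 is 13, via 5–10–1–13 — 3 edges.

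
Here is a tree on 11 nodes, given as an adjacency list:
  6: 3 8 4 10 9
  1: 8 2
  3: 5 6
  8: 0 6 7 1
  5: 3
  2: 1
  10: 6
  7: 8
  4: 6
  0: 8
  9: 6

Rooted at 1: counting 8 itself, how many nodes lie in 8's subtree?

9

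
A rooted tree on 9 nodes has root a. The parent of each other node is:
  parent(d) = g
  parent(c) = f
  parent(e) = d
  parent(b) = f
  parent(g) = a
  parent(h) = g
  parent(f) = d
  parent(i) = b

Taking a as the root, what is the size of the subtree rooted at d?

Descendants of d (including itself): d, f, e, b, c, i. That's 6.

6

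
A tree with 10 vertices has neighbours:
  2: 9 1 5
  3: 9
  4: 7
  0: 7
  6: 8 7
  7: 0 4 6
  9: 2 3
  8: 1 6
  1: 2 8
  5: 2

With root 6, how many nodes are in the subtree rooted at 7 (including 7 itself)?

Descendants of 7 (including itself): 7, 0, 4. That's 3.

3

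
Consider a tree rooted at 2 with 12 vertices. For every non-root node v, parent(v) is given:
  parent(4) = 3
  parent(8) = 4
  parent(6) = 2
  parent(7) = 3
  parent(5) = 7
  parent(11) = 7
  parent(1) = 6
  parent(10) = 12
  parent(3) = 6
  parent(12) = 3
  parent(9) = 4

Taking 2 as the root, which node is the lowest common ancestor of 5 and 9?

Ancestors of 5 (toward the root): 5, 7, 3, 6, 2.
Ancestors of 9: 9, 4, 3, 6, 2.
The deepest node appearing in both lists is 3.

3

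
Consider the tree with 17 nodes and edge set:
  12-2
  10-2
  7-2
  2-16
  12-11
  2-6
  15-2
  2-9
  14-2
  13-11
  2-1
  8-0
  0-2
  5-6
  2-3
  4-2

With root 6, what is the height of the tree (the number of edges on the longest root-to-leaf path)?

The longest root-to-leaf path is 6 – 2 – 12 – 11 – 13 (4 edges).

4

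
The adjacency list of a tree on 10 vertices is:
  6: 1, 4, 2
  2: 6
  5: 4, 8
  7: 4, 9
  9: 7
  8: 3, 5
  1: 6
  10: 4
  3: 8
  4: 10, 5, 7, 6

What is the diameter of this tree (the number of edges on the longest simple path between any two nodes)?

Starting from 3, a farthest node is 9 at distance 5.
One longest path: 3-8-5-4-7-9.
So the diameter is 5.

5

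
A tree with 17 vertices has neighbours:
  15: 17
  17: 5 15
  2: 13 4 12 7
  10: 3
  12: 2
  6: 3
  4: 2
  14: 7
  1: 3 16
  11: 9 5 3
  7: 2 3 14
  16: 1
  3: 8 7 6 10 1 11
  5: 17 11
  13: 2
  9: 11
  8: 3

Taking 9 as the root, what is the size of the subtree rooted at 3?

12

Descendants of 3 (including itself): 3, 8, 10, 6, 7, 1, 2, 14, 16, 13, 12, 4. That's 12.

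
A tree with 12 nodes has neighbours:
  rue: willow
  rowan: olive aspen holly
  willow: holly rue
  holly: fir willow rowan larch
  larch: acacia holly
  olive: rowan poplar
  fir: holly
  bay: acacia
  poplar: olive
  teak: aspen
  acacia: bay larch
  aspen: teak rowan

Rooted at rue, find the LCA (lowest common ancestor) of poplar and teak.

rowan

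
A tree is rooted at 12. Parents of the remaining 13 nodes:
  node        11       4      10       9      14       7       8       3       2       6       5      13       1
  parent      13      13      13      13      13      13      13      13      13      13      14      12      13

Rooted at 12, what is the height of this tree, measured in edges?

5 sits deepest: 12 → 13 → 14 → 5 — 3 edges from the root.

3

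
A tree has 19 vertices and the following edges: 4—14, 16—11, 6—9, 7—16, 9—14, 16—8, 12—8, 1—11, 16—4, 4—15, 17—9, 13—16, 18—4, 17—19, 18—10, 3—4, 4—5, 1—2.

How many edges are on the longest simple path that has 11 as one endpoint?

6

The node farthest from 11 is 19, via 11-16-4-14-9-17-19 — 6 edges.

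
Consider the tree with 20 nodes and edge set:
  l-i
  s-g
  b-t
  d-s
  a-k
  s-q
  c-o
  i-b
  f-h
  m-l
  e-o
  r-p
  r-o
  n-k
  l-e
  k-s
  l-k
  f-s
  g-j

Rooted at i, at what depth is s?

3

i–l–k–s — 3 edges.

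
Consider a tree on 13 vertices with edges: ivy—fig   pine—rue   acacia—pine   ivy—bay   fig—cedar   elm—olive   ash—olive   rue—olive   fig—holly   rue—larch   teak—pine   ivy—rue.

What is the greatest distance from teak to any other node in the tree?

Distances from teak peak at 5, attained at holly (cedar also at distance 5).
teak-pine-rue-ivy-fig-holly

5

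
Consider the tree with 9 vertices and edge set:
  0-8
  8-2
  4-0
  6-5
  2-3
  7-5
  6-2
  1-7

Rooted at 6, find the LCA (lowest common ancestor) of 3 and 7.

6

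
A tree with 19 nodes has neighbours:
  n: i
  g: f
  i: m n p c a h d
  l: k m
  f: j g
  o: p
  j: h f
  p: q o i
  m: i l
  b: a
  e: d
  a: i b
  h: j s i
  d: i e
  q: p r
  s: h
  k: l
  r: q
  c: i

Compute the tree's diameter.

7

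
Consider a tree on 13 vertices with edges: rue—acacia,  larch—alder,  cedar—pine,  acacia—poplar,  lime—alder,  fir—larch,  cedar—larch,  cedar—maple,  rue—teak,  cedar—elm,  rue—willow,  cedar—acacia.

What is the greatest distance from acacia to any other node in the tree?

4

Distances from acacia peak at 4, attained at lime.
acacia–cedar–larch–alder–lime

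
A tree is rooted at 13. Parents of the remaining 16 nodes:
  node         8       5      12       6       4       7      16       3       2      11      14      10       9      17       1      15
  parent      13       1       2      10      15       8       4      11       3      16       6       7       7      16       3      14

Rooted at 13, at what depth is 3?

Climbing from 3 to the root: 3 → 11 → 16 → 4 → 15 → 14 → 6 → 10 → 7 → 8 → 13. That's 10 steps.

10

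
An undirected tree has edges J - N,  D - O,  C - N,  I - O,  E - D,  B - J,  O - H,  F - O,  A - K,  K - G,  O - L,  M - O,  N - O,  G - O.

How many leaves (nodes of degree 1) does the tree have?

9

The leaves are A, B, C, E, F, H, I, L, M.
That is 9 leaves.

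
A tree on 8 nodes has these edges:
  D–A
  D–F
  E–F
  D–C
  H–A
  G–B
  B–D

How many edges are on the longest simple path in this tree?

4

BFS from E reaches G last, at distance 4; BFS from G confirms no node is farther.
Path: E-F-D-B-G.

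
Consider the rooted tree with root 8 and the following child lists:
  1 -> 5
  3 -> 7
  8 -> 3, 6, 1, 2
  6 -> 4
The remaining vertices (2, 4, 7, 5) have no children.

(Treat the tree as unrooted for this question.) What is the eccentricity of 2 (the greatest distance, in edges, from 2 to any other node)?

3

Distances from 2 peak at 3, attained at 7 (5, 4 also at distance 3).
2 – 8 – 3 – 7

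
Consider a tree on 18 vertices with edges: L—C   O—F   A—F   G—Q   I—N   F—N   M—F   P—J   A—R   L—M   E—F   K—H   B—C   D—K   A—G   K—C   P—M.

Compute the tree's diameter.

8

BFS from H reaches Q last, at distance 8; BFS from Q confirms no node is farther.
Path: H – K – C – L – M – F – A – G – Q.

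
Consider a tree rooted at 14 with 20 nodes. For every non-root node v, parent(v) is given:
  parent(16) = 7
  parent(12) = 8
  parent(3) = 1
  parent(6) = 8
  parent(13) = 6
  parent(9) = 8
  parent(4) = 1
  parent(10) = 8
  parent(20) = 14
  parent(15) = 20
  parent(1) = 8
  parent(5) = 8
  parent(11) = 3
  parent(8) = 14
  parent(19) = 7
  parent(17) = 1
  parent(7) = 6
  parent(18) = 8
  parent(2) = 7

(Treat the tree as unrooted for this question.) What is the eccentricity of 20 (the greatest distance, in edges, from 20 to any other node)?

The node farthest from 20 is 2 (11, 16, 19 also at distance 5), via 20-14-8-6-7-2 — 5 edges.

5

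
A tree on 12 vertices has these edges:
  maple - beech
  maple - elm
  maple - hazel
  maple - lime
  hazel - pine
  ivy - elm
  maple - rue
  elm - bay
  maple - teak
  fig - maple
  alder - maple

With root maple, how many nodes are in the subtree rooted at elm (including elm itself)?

3

Descendants of elm (including itself): elm, ivy, bay. That's 3.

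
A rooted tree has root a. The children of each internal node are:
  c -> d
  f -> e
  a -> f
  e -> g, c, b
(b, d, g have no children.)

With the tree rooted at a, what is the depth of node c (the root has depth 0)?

3

Climbing from c to the root: c → e → f → a. That's 3 steps.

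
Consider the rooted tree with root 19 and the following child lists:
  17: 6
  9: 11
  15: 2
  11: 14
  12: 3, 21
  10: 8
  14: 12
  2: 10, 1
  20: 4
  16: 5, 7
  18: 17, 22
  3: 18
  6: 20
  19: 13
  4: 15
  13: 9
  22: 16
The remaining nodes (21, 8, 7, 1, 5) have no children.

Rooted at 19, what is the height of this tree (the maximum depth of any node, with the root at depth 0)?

8 sits deepest: 19–13–9–11–14–12–3–18–17–6–20–4–15–2–10–8 — 15 edges from the root.

15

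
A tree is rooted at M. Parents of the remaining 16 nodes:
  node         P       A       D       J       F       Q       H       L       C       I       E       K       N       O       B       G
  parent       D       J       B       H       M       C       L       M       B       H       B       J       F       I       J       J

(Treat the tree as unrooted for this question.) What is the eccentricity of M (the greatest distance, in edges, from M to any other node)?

A farthest node from M is P (Q also at distance 6).
The path M–L–H–J–B–D–P has 6 edges.

6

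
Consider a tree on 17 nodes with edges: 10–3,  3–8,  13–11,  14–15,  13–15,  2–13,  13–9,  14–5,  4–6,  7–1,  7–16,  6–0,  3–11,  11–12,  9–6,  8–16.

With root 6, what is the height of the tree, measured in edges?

8

A deepest node is 1, reached by 6-9-13-11-3-8-16-7-1.
That path has 8 edges, so the height is 8.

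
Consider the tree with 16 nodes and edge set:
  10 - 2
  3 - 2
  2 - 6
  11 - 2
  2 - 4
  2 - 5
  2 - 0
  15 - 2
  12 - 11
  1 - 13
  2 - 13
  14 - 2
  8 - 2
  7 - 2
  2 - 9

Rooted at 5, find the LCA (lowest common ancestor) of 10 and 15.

2

Ancestors of 10 (toward the root): 10, 2, 5.
Ancestors of 15: 15, 2, 5.
The deepest node appearing in both lists is 2.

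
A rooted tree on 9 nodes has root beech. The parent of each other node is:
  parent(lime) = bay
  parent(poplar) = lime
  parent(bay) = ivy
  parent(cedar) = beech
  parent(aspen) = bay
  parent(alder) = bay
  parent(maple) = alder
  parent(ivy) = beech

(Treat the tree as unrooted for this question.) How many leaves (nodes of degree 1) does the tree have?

Exactly 4 nodes have a single neighbour: aspen, cedar, maple, poplar.

4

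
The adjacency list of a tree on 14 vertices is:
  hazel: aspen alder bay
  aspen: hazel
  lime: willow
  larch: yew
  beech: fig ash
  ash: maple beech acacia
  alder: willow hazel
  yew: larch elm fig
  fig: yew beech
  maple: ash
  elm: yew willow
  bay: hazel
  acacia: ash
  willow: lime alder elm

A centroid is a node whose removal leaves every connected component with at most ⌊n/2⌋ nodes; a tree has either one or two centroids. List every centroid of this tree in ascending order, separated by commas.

elm, yew

If elm is removed the pieces have sizes 7, 6, all ≤ ⌊14/2⌋ = 7.
yew is adjacent to elm and is also a centroid (the largest component after removing it is likewise 7).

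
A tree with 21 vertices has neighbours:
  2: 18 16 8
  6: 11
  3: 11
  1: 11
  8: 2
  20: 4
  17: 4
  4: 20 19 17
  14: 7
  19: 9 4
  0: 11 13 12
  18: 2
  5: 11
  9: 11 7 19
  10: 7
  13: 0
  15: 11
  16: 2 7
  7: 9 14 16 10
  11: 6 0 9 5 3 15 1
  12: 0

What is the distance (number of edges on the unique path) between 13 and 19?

Walking from 13: 13–0–11–9–19. Length 4.

4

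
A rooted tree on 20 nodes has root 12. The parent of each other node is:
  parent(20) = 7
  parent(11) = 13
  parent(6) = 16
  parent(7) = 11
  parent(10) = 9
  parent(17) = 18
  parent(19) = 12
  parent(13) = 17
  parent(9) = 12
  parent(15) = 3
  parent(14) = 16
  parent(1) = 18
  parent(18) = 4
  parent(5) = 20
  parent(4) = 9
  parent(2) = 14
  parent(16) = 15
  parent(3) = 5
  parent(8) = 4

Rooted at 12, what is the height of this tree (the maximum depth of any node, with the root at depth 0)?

A deepest node is 2, reached by 12–9–4–18–17–13–11–7–20–5–3–15–16–14–2.
That path has 14 edges, so the height is 14.

14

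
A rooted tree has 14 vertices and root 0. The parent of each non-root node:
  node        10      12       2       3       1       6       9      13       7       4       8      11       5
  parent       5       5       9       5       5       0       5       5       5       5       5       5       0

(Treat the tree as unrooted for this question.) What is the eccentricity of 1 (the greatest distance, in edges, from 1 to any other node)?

A farthest node from 1 is 6 (2 also at distance 3).
The path 1 – 5 – 0 – 6 has 3 edges.

3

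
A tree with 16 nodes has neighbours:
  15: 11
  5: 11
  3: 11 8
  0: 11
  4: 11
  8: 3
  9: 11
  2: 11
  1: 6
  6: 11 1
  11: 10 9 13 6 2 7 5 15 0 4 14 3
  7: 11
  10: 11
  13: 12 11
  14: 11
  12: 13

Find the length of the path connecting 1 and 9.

3

1–6–11–9: 3 edges.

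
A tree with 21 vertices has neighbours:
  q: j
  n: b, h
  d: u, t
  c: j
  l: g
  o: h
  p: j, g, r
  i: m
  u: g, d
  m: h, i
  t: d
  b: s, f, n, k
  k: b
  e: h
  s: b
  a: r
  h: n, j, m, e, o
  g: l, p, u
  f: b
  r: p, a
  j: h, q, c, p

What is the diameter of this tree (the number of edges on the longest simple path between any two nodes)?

BFS from t reaches k last, at distance 9; BFS from k confirms no node is farther.
Path: t – d – u – g – p – j – h – n – b – k.

9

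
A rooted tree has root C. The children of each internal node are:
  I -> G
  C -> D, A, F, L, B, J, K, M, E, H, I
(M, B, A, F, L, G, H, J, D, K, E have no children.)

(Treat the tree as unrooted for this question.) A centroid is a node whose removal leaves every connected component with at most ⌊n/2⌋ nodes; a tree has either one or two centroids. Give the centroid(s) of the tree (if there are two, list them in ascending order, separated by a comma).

C

Delete C: the remaining components have sizes 2, 1, 1, 1, 1, 1, 1, 1, 1, 1, 1. Max 2 ≤ 6, so C is a centroid.
No neighbour of C does as well, so C is the unique centroid.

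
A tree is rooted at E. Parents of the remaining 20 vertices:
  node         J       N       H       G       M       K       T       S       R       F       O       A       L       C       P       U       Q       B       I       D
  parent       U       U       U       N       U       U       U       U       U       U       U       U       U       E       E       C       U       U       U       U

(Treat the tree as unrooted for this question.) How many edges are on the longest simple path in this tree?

Starting from P, a farthest node is G at distance 5.
One longest path: P - E - C - U - N - G.
So the diameter is 5.

5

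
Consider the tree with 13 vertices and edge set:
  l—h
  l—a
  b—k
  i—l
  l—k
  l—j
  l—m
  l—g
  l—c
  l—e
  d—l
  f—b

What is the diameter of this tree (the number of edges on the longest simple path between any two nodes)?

Starting from f, a farthest node is c at distance 4.
One longest path: f–b–k–l–c.
So the diameter is 4.

4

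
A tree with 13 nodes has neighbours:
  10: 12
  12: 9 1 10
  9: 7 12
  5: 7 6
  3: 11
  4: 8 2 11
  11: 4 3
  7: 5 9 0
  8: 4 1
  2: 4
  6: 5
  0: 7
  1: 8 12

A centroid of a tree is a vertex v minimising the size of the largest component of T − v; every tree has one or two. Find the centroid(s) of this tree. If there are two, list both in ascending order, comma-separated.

12

Removing 12 splits the tree into components of sizes 6, 5, 1; the largest is 6 ≤ ⌊13/2⌋ = 6.
No neighbour of 12 does as well, so 12 is the unique centroid.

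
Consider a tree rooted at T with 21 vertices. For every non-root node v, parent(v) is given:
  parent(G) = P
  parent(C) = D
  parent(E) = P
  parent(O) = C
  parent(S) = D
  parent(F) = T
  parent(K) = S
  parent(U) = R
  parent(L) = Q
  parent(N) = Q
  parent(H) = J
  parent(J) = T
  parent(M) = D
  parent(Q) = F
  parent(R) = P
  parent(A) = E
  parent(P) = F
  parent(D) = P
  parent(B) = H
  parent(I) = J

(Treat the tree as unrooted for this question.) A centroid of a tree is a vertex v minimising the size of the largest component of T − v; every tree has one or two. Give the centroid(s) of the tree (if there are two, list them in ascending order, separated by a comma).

P

Delete P: the remaining components have sizes 9, 6, 2, 2, 1. Max 9 ≤ 10, so P is a centroid.
No neighbour of P does as well, so P is the unique centroid.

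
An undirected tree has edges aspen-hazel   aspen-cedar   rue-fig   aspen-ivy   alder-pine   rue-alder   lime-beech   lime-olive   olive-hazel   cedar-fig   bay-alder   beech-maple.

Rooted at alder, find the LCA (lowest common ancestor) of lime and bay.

alder

Ancestors of lime (toward the root): lime, olive, hazel, aspen, cedar, fig, rue, alder.
Ancestors of bay: bay, alder.
The deepest node appearing in both lists is alder.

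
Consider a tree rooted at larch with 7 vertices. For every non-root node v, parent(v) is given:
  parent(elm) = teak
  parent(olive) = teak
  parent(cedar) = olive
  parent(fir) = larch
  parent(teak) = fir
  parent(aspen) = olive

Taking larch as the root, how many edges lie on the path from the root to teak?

2

Path from larch to teak: larch → fir → teak, which has 2 edges.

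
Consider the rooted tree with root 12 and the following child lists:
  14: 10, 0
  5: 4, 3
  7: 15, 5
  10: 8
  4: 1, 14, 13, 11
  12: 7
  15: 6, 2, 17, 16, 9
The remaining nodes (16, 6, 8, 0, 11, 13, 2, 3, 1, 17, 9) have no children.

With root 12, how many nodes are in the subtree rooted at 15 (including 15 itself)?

6

15's subtree: {15, 16, 17, 6, 2, 9}, size 6.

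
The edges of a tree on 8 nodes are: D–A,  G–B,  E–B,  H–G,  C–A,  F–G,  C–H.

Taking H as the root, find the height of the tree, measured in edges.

The longest root-to-leaf path is H–C–A–D (3 edges).

3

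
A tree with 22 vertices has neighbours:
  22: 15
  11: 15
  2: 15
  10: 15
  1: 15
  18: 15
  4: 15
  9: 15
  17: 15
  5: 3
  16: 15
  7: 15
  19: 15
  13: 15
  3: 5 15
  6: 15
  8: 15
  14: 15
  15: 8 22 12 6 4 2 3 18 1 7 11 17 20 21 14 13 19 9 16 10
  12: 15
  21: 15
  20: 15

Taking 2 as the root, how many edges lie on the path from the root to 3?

2 → 15 → 3 — 2 edges.

2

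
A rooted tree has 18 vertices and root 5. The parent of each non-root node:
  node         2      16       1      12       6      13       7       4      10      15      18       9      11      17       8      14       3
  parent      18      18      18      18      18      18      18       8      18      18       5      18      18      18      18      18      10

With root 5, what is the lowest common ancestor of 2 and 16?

18

2's ancestor chain is 2, 18, 5 and 16's is 16, 18, 5; they first meet at 18.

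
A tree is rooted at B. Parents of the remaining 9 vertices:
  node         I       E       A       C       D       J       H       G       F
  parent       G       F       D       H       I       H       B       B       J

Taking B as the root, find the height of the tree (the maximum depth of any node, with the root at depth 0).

A sits deepest: B – G – I – D – A — 4 edges from the root.

4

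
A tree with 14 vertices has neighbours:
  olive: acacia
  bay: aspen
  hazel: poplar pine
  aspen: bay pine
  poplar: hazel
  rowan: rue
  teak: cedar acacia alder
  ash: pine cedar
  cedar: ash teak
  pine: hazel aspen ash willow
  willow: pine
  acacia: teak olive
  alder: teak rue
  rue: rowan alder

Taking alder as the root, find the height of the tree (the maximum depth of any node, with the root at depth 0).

A deepest node is bay, reached by alder-teak-cedar-ash-pine-aspen-bay.
That path has 6 edges, so the height is 6.

6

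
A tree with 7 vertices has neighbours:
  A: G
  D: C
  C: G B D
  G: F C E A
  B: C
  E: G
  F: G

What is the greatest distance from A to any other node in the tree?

3

A farthest node from A is D (B also at distance 3).
The path A-G-C-D has 3 edges.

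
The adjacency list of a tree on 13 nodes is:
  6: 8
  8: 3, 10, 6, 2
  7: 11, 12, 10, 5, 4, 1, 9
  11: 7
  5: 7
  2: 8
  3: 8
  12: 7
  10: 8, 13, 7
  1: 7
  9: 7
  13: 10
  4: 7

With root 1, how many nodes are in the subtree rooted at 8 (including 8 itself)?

4

8's subtree: {8, 3, 6, 2}, size 4.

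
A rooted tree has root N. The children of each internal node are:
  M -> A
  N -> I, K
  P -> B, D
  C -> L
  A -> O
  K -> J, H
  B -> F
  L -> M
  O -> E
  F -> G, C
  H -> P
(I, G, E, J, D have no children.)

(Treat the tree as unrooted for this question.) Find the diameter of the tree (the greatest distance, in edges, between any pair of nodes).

12

BFS from I reaches E last, at distance 12; BFS from E confirms no node is farther.
Path: I - N - K - H - P - B - F - C - L - M - A - O - E.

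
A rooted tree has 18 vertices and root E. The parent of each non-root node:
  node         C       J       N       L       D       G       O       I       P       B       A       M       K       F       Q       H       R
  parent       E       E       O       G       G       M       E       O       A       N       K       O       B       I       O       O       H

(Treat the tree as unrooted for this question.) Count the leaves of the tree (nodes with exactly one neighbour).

Degree-1 nodes: C, D, F, J, L, P, Q, R — 8 of them.

8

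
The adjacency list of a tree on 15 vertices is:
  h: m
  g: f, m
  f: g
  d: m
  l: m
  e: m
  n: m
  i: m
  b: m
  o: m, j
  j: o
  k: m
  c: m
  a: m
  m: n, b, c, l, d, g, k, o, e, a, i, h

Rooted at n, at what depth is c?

2

Path from n to c: n – m – c, which has 2 edges.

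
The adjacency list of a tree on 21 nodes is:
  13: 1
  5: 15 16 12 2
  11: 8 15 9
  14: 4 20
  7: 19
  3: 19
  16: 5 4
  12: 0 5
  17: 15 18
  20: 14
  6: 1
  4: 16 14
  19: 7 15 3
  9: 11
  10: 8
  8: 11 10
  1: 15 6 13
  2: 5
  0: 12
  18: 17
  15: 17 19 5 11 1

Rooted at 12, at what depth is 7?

12 – 5 – 15 – 19 – 7 — 4 edges.

4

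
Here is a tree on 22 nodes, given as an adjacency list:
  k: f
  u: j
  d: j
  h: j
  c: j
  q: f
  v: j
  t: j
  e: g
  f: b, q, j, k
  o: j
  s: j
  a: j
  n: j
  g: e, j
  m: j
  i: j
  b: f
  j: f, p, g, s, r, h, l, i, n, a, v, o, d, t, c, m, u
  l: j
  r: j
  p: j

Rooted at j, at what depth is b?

2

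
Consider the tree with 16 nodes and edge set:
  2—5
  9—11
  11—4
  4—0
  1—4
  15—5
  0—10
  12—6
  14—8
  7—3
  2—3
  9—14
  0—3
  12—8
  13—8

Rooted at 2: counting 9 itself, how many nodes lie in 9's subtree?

Descendants of 9 (including itself): 9, 14, 8, 12, 13, 6. That's 6.

6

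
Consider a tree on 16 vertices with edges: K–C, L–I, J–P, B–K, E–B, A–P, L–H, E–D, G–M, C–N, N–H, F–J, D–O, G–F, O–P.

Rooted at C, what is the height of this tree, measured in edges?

10

M sits deepest: C–K–B–E–D–O–P–J–F–G–M — 10 edges from the root.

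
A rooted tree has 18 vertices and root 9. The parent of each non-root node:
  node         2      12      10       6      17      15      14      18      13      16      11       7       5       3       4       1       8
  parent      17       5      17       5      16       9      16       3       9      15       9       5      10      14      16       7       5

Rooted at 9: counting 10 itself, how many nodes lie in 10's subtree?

7

10's subtree: {10, 5, 7, 6, 8, 12, 1}, size 7.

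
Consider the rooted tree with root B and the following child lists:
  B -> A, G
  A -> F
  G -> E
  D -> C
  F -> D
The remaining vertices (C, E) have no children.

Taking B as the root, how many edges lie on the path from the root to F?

2

Climbing from F to the root: F–A–B. That's 2 steps.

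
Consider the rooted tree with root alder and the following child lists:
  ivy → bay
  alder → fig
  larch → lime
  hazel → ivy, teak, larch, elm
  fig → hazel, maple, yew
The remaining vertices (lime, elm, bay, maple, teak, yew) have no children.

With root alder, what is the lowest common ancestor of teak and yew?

fig

teak's ancestor chain is teak, hazel, fig, alder and yew's is yew, fig, alder; they first meet at fig.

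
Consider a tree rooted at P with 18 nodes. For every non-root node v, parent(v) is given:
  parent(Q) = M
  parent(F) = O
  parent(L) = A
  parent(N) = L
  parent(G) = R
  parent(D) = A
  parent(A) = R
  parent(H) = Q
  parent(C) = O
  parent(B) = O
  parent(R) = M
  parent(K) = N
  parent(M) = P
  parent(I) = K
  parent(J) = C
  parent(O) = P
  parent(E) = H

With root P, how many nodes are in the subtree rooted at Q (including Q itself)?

Q's subtree: {Q, H, E}, size 3.

3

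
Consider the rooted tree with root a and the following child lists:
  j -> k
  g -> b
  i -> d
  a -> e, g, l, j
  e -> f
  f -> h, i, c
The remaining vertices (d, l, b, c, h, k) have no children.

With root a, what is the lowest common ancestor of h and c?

f

Path h→root: h f e a; path c→root: c f e a.
First common node: f.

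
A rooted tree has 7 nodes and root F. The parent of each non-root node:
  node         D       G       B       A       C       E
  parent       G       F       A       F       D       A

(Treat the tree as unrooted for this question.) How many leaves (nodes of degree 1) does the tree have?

Exactly 3 nodes have a single neighbour: B, C, E.

3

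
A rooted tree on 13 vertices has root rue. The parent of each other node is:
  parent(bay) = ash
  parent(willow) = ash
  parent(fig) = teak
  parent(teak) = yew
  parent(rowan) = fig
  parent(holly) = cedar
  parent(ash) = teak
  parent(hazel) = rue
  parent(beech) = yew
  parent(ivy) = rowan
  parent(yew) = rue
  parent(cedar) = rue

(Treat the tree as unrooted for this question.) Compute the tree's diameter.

7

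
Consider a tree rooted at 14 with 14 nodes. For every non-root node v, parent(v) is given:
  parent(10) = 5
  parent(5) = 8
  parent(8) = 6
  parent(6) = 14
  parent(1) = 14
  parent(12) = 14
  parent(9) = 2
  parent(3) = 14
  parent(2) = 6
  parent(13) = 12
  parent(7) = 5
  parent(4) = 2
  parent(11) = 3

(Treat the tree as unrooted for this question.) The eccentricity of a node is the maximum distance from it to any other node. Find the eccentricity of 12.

The node farthest from 12 is 10 (7 also at distance 5), via 12-14-6-8-5-10 — 5 edges.

5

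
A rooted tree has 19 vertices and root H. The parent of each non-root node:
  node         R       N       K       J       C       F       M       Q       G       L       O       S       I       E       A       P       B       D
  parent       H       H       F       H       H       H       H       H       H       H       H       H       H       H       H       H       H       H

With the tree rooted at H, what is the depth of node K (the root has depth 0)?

2

Path from H to K: H – F – K, which has 2 edges.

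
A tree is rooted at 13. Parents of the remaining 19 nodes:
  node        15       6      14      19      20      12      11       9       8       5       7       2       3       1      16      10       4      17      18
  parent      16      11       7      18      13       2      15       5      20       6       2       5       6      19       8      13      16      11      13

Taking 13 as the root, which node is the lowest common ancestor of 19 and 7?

Ancestors of 19 (toward the root): 19, 18, 13.
Ancestors of 7: 7, 2, 5, 6, 11, 15, 16, 8, 20, 13.
The deepest node appearing in both lists is 13.

13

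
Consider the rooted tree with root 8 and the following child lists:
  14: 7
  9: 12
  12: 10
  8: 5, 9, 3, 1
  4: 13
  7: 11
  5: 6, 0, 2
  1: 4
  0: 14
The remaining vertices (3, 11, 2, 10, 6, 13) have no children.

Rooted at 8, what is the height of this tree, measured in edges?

A deepest node is 11, reached by 8–5–0–14–7–11.
That path has 5 edges, so the height is 5.

5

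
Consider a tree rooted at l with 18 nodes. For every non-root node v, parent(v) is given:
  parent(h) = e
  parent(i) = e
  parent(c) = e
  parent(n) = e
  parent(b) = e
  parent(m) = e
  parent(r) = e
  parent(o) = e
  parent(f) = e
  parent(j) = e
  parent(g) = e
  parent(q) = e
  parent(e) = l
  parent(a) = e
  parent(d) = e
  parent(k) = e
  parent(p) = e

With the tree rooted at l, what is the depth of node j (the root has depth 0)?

Climbing from j to the root: j–e–l. That's 2 steps.

2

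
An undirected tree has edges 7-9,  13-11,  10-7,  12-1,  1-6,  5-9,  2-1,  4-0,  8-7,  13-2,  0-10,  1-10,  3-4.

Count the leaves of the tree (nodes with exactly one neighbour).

Degree-1 nodes: 3, 5, 6, 8, 11, 12 — 6 of them.

6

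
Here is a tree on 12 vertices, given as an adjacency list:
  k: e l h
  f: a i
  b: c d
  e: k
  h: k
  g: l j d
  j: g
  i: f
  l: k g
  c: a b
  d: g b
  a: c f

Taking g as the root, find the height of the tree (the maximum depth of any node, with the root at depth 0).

6

The longest root-to-leaf path is g → d → b → c → a → f → i (6 edges).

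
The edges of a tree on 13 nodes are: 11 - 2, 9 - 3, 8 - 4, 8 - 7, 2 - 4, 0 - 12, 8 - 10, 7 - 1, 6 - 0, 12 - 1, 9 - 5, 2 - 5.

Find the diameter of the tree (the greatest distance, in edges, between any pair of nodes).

A longest path is 3 - 9 - 5 - 2 - 4 - 8 - 7 - 1 - 12 - 0 - 6, with 10 edges.

10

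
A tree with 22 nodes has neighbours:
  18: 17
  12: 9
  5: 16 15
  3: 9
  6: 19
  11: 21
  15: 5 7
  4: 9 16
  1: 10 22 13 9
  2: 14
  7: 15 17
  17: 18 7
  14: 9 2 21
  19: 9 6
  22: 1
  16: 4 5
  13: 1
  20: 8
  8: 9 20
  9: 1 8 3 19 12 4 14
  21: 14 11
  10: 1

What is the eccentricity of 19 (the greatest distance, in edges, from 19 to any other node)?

8

A farthest node from 19 is 18.
The path 19 – 9 – 4 – 16 – 5 – 15 – 7 – 17 – 18 has 8 edges.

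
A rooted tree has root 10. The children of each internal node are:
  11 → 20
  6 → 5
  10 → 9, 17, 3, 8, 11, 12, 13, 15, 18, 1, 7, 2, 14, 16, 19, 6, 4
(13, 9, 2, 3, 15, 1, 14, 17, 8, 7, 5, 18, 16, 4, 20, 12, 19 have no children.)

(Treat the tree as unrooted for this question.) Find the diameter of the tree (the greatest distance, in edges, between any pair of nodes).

4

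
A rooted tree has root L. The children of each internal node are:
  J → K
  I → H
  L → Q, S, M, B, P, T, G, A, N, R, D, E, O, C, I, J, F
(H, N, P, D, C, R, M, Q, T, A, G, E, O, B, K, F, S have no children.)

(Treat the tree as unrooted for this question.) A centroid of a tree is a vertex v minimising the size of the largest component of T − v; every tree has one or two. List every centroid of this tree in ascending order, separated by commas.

L

Removing L splits the tree into components of sizes 2, 2, 1, 1, 1, 1, 1, 1, 1, 1, 1, 1, 1, 1, 1, 1, 1; the largest is 2 ≤ ⌊20/2⌋ = 10.
Every other node leaves some component of size > 10, so the centroid is unique.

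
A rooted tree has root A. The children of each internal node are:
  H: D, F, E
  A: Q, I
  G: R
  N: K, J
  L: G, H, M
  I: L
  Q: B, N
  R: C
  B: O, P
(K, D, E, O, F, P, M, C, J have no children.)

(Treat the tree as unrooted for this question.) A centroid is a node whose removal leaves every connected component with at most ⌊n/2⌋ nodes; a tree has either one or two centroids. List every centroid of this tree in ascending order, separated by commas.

Removing L splits the tree into components of sizes 9, 4, 3, 1; the largest is 9 ≤ ⌊18/2⌋ = 9.
I is adjacent to L and is also a centroid (the largest component after removing it is likewise 9).

I, L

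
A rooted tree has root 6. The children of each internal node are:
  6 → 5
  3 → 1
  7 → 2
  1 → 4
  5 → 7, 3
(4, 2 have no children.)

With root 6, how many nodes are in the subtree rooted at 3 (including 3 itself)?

3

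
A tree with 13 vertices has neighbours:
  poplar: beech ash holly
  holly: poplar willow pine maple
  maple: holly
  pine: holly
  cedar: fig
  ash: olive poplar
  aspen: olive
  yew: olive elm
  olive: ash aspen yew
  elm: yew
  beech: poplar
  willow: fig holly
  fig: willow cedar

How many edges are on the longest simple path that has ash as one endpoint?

5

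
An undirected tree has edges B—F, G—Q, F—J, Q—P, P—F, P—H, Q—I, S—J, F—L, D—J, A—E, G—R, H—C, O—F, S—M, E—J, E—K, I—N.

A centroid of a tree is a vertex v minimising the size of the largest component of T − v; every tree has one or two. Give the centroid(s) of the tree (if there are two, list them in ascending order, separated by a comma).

Delete F: the remaining components have sizes 8, 7, 1, 1, 1. Max 8 ≤ 9, so F is a centroid.
No neighbour of F does as well, so F is the unique centroid.

F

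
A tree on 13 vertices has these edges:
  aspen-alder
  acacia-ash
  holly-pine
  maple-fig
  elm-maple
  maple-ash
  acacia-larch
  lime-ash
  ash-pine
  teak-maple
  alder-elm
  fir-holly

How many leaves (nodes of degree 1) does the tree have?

Exactly 6 nodes have a single neighbour: aspen, fig, fir, larch, lime, teak.

6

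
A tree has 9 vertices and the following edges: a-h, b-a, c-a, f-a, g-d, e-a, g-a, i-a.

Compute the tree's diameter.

A longest path is d-g-a-h, with 3 edges.

3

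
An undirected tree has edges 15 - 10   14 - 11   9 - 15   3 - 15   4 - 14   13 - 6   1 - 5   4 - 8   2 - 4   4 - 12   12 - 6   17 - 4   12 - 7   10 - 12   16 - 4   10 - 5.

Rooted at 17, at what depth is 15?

17–4–12–10–15 — 4 edges.

4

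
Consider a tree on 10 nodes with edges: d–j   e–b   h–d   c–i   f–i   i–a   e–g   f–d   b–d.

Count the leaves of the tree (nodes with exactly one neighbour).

The leaves are a, c, g, h, j.
That is 5 leaves.

5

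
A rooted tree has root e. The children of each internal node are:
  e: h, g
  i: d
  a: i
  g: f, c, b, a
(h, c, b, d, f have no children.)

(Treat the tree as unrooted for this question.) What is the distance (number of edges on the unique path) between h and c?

h – e – g – c: 3 edges.

3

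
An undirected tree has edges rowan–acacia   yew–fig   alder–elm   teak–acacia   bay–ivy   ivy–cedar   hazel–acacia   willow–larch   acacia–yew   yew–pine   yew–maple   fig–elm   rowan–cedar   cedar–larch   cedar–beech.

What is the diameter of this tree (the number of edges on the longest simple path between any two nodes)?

A longest path is bay-ivy-cedar-rowan-acacia-yew-fig-elm-alder, with 8 edges.

8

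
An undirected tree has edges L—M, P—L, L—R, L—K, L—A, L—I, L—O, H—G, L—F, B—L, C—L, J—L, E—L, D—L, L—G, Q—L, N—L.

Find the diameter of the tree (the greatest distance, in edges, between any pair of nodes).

3

A longest path is H-G-L-E, with 3 edges.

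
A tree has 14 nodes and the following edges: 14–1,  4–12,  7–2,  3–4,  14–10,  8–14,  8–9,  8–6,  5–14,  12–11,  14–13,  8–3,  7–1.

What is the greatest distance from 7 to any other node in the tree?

7

The node farthest from 7 is 11, via 7–1–14–8–3–4–12–11 — 7 edges.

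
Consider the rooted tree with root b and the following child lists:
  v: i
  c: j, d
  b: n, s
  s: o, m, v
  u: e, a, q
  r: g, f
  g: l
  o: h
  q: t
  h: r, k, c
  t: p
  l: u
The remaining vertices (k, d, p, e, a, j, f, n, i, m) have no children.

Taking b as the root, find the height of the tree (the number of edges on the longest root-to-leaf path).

10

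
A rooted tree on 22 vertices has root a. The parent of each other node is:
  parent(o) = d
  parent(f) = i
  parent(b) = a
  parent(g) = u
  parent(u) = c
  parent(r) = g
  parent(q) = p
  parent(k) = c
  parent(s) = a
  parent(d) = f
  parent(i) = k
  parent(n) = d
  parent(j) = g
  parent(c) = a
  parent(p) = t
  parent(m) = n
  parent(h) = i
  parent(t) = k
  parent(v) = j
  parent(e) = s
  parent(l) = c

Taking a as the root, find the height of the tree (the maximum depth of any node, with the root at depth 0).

7

m sits deepest: a – c – k – i – f – d – n – m — 7 edges from the root.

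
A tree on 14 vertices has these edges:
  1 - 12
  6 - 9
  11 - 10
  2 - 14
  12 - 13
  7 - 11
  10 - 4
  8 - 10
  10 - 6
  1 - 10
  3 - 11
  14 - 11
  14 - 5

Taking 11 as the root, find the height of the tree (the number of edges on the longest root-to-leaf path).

A deepest node is 13, reached by 11–10–1–12–13.
That path has 4 edges, so the height is 4.

4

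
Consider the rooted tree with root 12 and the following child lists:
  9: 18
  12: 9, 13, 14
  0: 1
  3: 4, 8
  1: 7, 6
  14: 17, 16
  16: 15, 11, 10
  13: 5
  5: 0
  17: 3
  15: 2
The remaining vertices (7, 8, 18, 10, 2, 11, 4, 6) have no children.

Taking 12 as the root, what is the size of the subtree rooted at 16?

5

16's subtree: {16, 15, 11, 10, 2}, size 5.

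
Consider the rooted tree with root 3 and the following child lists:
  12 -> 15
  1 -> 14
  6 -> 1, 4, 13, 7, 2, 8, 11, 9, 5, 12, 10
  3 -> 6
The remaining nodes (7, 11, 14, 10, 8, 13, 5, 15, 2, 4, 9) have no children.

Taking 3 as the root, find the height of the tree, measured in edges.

3

A deepest node is 15, reached by 3 → 6 → 12 → 15.
That path has 3 edges, so the height is 3.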